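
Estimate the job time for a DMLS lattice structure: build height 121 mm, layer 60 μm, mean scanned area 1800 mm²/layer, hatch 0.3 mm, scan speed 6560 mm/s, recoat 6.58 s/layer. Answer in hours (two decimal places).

Number of layers: 121 / 0.06 → 2017 (rounded up).
Scan path per layer = 1800 / 0.3 = 6000 mm.
Scan time per layer = 6000 / 6560 = 0.9146 s.
Time per layer = 0.9146 + 6.58, so 7.4946 s.
Build time = 2017 × 7.4946 = 15116.6082 s = 4.20 hours.

4.20 hours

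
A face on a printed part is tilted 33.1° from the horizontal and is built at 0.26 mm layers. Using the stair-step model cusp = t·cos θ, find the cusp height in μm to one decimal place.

h_c = t·cos θ = 0.26 × 0.8377 = 0.217802 mm (217.8 μm).

217.8 μm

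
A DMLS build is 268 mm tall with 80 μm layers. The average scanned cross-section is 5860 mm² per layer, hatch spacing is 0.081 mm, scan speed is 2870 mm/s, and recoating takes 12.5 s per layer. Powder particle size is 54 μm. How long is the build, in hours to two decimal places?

35.09 hours

Number of layers: 268 / 0.08 → 3350 (rounded up).
Scan path per layer: 5860 / 0.081 → 72345.7 mm.
Scan time per layer = 72345.7 / 2870 = 25.2076 s.
Layer cycle = 25.2076 + 12.5, so 37.7076 s.
Build time = 3350 × 37.7076 = 126320.46 s = 35.09 hours.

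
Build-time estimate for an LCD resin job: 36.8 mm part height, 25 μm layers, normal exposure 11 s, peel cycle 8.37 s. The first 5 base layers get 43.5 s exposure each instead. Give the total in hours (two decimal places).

Layers = ⌈36.8/0.025⌉ = 1472.
Bottom layers = 5 × (43.5 + 8.37) = 259.35 s.
Remaining layers: 1467 × (11 + 8.37) → 28415.79 s.
Total = 259.35 + 28415.79 = 28675.14 s = 7.97 hours.

7.97 hours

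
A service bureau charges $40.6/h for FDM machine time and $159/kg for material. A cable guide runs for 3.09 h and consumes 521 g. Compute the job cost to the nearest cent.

$208.29

Machine cost: 40.6 × 3.09 → $125.454.
Feedstock cost = 159 × 521/1000, so $82.839.
Job cost: 125.454 + 82.839 = 208.293 ≈ $208.29.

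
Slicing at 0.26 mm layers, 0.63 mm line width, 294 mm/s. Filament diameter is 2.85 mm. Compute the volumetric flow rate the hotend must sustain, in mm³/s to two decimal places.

Extrusion cross-section = 0.26 × 0.63 = 0.1638 mm².
Q = v·A = 294 × 0.1638 = 48.16 mm³/s.

48.16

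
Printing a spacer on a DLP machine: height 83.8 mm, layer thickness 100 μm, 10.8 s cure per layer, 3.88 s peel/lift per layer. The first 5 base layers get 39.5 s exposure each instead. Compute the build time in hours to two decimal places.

Number of layers: 83.8 / 0.1 → 838 (rounded up).
Burn-in layers = 5 × (39.5 + 3.88) = 216.9 s.
Regular layers = 833 × (10.8 + 3.88) = 12228.44 s.
Sum: 216.9 + 12228.44 = 12445.34 s → 3.46 hours.

3.46 hours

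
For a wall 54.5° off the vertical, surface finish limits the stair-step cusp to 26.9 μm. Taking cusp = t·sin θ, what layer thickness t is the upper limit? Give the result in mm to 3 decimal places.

t = h_c / sin θ = 0.0269 / 0.8141 = 0.033 mm.

0.033 mm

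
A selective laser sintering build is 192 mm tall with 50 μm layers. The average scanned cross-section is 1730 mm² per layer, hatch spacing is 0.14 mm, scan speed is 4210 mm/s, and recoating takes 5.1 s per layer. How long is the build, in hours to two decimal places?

Number of layers: 192 / 0.05 → 3840 (rounded up).
Per-layer scan distance: 1730 / 0.14 → 12357.1 mm.
Scan time per layer: 12357.1 / 4210 → 2.9352 s.
Time per layer = 2.9352 + 5.1 = 8.0352 s.
Build time = 3840 × 8.0352 = 30855.168 s = 8.57 hours.

8.57 hours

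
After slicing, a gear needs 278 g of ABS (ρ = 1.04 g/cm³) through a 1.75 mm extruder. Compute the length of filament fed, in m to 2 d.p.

Volume = 278 g / 1.04 g·cm⁻³ = 267.3077 cm³ = 267307.7 mm³.
Cross-section of 1.75 mm filament: π·(1.75/2)² = 2.4053 mm².
L = V/A = 267307.7/2.4053 = 111132.79 mm → 111.13 m.

111.13 m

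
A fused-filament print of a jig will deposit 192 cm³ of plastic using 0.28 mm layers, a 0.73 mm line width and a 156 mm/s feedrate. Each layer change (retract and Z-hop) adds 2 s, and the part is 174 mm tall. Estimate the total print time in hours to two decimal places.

2.02 hours

Bead cross-section = 0.28 × 0.73, so 0.2044 mm².
Path length: 192000 mm³ / 0.2044 mm² → 939334.6 mm.
Extrusion time = 939334.6 / 156, so 6021.4 s.
Number of layers: 174 / 0.28 → 622 (rounded up).
Non-print overhead = 622 × 2 = 1244 s.
Altogether 6021.4 + 1244 = 7265.4 s, i.e. 2.02 hours.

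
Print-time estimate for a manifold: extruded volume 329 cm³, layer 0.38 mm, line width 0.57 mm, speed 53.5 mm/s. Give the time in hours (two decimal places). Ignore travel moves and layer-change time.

7.89 hours

Extrusion cross-section = 0.38 × 0.57 = 0.2166 mm².
Toolpath length = 329 cm³ / 0.2166 mm² = 329000 / 0.2166 = 1518928.9 mm.
Time extruding = 1518928.9 / 53.5, so 28391.2 s.
Converting: 28391.2 s = 7.89 hours.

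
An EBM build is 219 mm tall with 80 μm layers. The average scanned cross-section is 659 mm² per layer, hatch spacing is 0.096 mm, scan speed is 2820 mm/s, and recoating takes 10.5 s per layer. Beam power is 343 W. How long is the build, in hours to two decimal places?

Layer count = ceil(219 / 0.08) = 2738.
Hatch length per layer = 659 / 0.096 = 6864.6 mm.
Per-layer scan time = 6864.6 / 2820, so 2.4343 s.
Per-layer time: 2.4343 + 10.5 → 12.9343 s.
Build time = 2738 × 12.9343 = 35414.1134 s = 9.84 hours.

9.84 hours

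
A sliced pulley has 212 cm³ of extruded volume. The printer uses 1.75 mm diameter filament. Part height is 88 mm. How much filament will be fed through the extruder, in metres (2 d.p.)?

Cross-section of 1.75 mm filament: π·(1.75/2)² = 2.4053 mm².
L = 212000 mm³ / 2.4053 mm² = 88138.69 mm, i.e. 88.14 m.

88.14 m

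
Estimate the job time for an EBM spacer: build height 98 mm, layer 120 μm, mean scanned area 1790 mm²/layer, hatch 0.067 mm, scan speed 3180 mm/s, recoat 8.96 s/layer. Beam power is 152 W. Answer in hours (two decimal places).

3.94 hours

Layer count = ceil(98 / 0.12) = 817.
Per-layer scan distance = 1790 / 0.067, so 26716.4 mm.
Beam time per layer = 26716.4 / 3180 = 8.4014 s.
Layer cycle = 8.4014 + 8.96 = 17.3614 s.
817 layers × 17.3614 s/layer = 14184.2638 s, i.e. 3.94 hours.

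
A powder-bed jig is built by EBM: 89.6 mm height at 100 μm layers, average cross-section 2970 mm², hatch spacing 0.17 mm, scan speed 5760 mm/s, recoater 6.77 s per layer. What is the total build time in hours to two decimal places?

2.44 hours

Layers = ⌈89.6/0.1⌉ = 896.
Per-layer scan distance = 2970 / 0.17 = 17470.6 mm.
Scan time per layer = 17470.6 / 5760, so 3.0331 s.
Per-layer time: 3.0331 + 6.77 → 9.8031 s.
Build time = 896 × 9.8031 = 8783.5776 s = 2.44 hours.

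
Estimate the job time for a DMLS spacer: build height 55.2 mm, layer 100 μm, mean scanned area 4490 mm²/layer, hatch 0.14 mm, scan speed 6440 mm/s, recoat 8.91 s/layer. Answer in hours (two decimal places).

Layer count = ceil(55.2 / 0.1) = 552.
Scan path per layer: 4490 / 0.14 → 32071.4 mm.
Laser time per layer: 32071.4 / 6440 → 4.98 s.
Per-layer time: 4.98 + 8.91 → 13.89 s.
Total: 552 × 13.89 s = 7667.28 s → 2.13 hours.

2.13 hours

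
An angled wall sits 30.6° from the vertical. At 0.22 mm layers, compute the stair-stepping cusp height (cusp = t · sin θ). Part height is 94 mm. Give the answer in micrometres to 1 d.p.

h_c = t·sin θ = 0.22 × 0.5090 = 0.11198 mm (112.0 μm).

112.0 μm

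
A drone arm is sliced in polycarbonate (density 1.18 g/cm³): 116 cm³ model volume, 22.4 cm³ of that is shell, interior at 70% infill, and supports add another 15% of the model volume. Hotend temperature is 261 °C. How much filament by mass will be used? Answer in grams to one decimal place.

Infill region = 116 − 22.4 = 93.6 cm³.
Infill deposited = 0.70 × 93.6, so 65.52 cm³.
Support: 0.15 × 116 → 17.4 cm³.
Total extruded: 22.4 + 65.52 + 17.4 → 105.32 cm³.
Mass = 105.32 × 1.18, so 124.2776 g.

124.3 g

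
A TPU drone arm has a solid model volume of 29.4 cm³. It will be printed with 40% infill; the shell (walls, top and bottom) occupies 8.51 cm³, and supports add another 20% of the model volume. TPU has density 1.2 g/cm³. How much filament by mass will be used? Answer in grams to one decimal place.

Infill region: 29.4 − 8.51 → 20.89 cm³.
Infill volume = 0.40 × 20.89, so 8.356 cm³.
Support = 0.20 × 29.4 = 5.88 cm³.
Total extruded = 8.51 + 8.356 + 5.88 = 22.746 cm³.
Mass: 22.746 × 1.2 → 27.2952 g.

27.3 g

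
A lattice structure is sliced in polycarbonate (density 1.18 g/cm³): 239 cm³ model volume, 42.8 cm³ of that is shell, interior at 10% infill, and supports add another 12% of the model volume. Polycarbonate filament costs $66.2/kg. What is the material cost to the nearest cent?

Infill region = 239 − 42.8 = 196.2 cm³.
Deposited infill = 0.10 × 196.2, so 19.62 cm³.
Support = 0.12 × 239 = 28.68 cm³.
Total printed volume = 42.8 + 19.62 + 28.68, so 91.1 cm³.
Mass: 91.1 × 1.18 → 107.498 g.
Cost = 107.498 g / 1000 × $66.2/kg = $7.12.

$7.12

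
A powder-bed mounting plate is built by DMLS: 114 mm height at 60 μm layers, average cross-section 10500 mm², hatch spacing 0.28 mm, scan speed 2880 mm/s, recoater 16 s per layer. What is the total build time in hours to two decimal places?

Layers = ⌈114/0.06⌉ = 1900.
Scan path per layer = 10500 / 0.28, so 37500 mm.
Laser time per layer: 37500 / 2880 → 13.0208 s.
Per-layer time: 13.0208 + 16 → 29.0208 s.
Build time = 1900 × 29.0208 = 55139.52 s = 15.32 hours.

15.32 hours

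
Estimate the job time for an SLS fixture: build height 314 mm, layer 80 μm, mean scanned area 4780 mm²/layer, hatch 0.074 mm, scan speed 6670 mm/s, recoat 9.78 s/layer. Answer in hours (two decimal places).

21.22 hours

Layer count = ceil(314 / 0.08) = 3925.
Per-layer scan distance = 4780 / 0.074, so 64594.6 mm.
Per-layer scan time: 64594.6 / 6670 → 9.6843 s.
Layer cycle: 9.6843 + 9.78 → 19.4643 s.
Total: 3925 × 19.4643 s = 76397.3775 s → 21.22 hours.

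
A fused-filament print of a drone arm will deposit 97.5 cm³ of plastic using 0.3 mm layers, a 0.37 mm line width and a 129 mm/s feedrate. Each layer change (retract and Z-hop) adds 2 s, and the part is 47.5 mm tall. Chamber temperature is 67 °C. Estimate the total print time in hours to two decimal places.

1.98 hours

Bead cross-section: 0.3 × 0.37 → 0.111 mm².
Total extruded path = 97500/0.111 = 878378.4 mm.
Time extruding: 878378.4 / 129 → 6809.1 s.
Layers = ⌈47.5/0.3⌉ = 159.
Non-print overhead = 159 × 2, so 318 s.
Altogether 6809.1 + 318 = 7127.1 s, i.e. 1.98 hours.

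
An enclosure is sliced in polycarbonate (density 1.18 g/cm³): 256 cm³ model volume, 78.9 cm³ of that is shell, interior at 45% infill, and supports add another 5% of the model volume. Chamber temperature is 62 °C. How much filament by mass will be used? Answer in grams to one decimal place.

202.2 g

Interior volume = 256 − 78.9, so 177.1 cm³.
Infill volume: 0.45 × 177.1 → 79.695 cm³.
Support = 0.05 × 256, so 12.8 cm³.
Deposited volume = 78.9 + 79.695 + 12.8, so 171.395 cm³.
Mass = 171.395 × 1.18, so 202.2461 g.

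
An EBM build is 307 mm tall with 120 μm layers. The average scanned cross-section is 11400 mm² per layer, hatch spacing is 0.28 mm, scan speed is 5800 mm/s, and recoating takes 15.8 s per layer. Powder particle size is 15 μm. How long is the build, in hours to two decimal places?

16.22 hours

Layers = ⌈307/0.12⌉ = 2559.
Scan path per layer = 11400 / 0.28, so 40714.3 mm.
Per-layer scan time: 40714.3 / 5800 → 7.0197 s.
Per-layer time: 7.0197 + 15.8 → 22.8197 s.
2559 layers × 22.8197 s/layer = 58395.6123 s, i.e. 16.22 hours.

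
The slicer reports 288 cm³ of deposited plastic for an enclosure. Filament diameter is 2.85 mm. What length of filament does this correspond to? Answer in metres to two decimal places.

Cross-section of 2.85 mm filament: π·(2.85/2)² = 6.3794 mm².
Length = 288 cm³ / 6.3794 mm² = 288000 / 6.3794 = 45145.31 mm = 45.15 m.

45.15 m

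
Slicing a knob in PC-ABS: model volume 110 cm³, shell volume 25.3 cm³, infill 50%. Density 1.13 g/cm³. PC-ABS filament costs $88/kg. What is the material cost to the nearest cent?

Infill region = 110 − 25.3, so 84.7 cm³.
Infill deposited: 0.50 × 84.7 → 42.35 cm³.
Total printed volume: 25.3 + 42.35 → 67.65 cm³.
Mass = 67.65 × 1.13 = 76.4445 g.
At $88/kg: 76.4445/1000 × 88 = $6.73.

$6.73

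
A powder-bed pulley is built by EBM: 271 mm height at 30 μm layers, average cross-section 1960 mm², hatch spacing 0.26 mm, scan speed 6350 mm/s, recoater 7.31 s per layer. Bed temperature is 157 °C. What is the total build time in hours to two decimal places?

21.32 hours

Number of layers: 271 / 0.03 → 9034 (rounded up).
Scan path per layer: 1960 / 0.26 → 7538.5 mm.
Beam time per layer = 7538.5 / 6350, so 1.1872 s.
Layer cycle: 1.1872 + 7.31 → 8.4972 s.
9034 layers × 8.4972 s/layer = 76763.7048 s, i.e. 21.32 hours.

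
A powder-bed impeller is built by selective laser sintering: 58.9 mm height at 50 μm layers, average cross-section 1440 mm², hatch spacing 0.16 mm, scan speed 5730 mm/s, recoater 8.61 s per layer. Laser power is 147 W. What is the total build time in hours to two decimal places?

Layer count = ceil(58.9 / 0.05) = 1178.
Scan path per layer = 1440 / 0.16, so 9000 mm.
Scan time per layer: 9000 / 5730 → 1.5707 s.
Per-layer time = 1.5707 + 8.61 = 10.1807 s.
1178 layers × 10.1807 s/layer = 11992.8646 s, i.e. 3.33 hours.

3.33 hours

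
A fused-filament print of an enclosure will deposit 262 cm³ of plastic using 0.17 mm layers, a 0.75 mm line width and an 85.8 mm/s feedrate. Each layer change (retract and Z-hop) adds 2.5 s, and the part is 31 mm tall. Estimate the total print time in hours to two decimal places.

Line area = 0.17 × 0.75, so 0.1275 mm².
Total extruded path = 262000/0.1275 = 2054902 mm.
Extrusion time: 2054902 / 85.8 → 23949.9 s.
Number of layers: 31 / 0.17 → 183 (rounded up).
Non-print overhead = 183 × 2.5, so 457.5 s.
Altogether 23949.9 + 457.5 = 24407.4 s, i.e. 6.78 hours.

6.78 hours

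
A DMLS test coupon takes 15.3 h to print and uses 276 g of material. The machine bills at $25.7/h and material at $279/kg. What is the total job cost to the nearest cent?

Time charge = 25.7 × 15.3, so $393.21.
Material cost = 279 × 276/1000 = $77.004.
Total = 393.21 + 77.004 = 470.214 ≈ $470.21.

$470.21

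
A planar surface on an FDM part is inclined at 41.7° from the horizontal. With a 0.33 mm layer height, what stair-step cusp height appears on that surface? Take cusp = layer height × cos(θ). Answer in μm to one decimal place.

h_c = t·cos θ = 0.33 × 0.7466 = 0.246378 mm (246.4 μm).

246.4 μm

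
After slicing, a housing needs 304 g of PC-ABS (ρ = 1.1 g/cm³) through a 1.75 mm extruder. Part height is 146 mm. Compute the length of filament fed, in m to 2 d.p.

114.90 m

Volume = 304 g / 1.1 g·cm⁻³ = 276.3636 cm³ = 276363.6 mm³.
Cross-section of 1.75 mm filament: π·(1.75/2)² = 2.4053 mm².
L = V/A = 276363.6/2.4053 = 114897.77 mm → 114.90 m.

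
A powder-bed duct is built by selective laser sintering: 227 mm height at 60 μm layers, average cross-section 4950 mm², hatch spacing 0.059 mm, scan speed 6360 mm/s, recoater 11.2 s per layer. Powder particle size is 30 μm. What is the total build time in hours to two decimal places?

25.64 hours

Layers = ⌈227/0.06⌉ = 3784.
Scan path per layer = 4950 / 0.059, so 83898.3 mm.
Laser time per layer: 83898.3 / 6360 → 13.1916 s.
Layer cycle = 13.1916 + 11.2, so 24.3916 s.
Total: 3784 × 24.3916 s = 92297.8144 s → 25.64 hours.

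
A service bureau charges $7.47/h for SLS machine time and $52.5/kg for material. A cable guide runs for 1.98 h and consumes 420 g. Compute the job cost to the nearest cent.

Time charge: 7.47 × 1.98 → $14.7906.
Material charge = 52.5 × 420/1000, so $22.05.
Job cost: 14.7906 + 22.05 = 36.8406 ≈ $36.84.

$36.84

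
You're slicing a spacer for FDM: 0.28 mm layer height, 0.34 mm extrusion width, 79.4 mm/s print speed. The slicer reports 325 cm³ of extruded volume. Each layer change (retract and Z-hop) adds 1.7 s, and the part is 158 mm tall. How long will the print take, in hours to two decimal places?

12.21 hours

Line area = 0.28 × 0.34 = 0.0952 mm².
Path length: 325000 mm³ / 0.0952 mm² → 3413865.5 mm.
Print-move time: 3413865.5 / 79.4 → 42995.8 s.
Layers = ⌈158/0.28⌉ = 565.
Z-hop total = 565 × 1.7 = 960.5 s.
Altogether 42995.8 + 960.5 = 43956.3 s, i.e. 12.21 hours.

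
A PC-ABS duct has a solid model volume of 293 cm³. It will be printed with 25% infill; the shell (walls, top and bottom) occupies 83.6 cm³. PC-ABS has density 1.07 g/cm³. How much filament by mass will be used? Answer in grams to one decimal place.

145.5 g

Infill region: 293 − 83.6 → 209.4 cm³.
Infill deposited = 0.25 × 209.4, so 52.35 cm³.
Total printed volume: 83.6 + 52.35 → 135.95 cm³.
Mass = 135.95 × 1.07, so 145.4665 g.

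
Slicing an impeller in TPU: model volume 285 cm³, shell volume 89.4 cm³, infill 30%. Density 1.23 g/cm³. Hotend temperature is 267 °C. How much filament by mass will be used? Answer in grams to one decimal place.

Interior volume = 285 − 89.4 = 195.6 cm³.
Deposited infill = 0.30 × 195.6, so 58.68 cm³.
Deposited volume = 89.4 + 58.68, so 148.08 cm³.
Mass = 148.08 × 1.23, so 182.1384 g.

182.1 g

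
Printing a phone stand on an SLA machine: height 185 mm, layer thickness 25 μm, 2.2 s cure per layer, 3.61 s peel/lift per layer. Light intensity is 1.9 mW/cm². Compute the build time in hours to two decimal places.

Layers = ⌈185/0.025⌉ = 7400.
Per-layer time: 2.2 + 3.61 → 5.81 s.
Build time: 7400 × 5.81 s = 42994 s, i.e. 11.94 hours.

11.94 hours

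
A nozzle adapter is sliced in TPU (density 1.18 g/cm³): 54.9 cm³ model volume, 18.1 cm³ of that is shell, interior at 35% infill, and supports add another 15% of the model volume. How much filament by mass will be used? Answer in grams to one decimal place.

Infill region: 54.9 − 18.1 → 36.8 cm³.
Infill deposited: 0.35 × 36.8 → 12.88 cm³.
Support = 0.15 × 54.9 = 8.235 cm³.
Total extruded = 18.1 + 12.88 + 8.235 = 39.215 cm³.
Mass = 39.215 × 1.18, so 46.2737 g.

46.3 g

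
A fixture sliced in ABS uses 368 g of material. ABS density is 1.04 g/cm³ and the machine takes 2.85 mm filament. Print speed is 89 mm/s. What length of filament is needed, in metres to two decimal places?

Extruded volume: 368/1.04 = 353.8462 cm³ (353846.2 mm³).
Filament cross-section = π × (2.85/2)² = 6.3794 mm².
L = V/A = 353846.2/6.3794 = 55467 mm → 55.47 m.

55.47 m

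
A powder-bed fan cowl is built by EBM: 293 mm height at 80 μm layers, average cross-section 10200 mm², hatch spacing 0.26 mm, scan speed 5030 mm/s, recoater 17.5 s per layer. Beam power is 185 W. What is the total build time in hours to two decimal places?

Number of layers: 293 / 0.08 → 3663 (rounded up).
Per-layer scan distance = 10200 / 0.26, so 39230.8 mm.
Per-layer scan time = 39230.8 / 5030 = 7.7994 s.
Layer cycle: 7.7994 + 17.5 → 25.2994 s.
Build time = 3663 × 25.2994 = 92671.7022 s = 25.74 hours.

25.74 hours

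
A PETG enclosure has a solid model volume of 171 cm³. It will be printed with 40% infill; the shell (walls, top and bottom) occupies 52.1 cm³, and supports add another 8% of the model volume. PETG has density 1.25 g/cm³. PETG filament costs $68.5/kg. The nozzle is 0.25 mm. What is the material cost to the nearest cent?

$9.70

Infill region = 171 − 52.1 = 118.9 cm³.
Deposited infill = 0.40 × 118.9 = 47.56 cm³.
Support = 0.08 × 171, so 13.68 cm³.
Deposited volume = 52.1 + 47.56 + 13.68, so 113.34 cm³.
Mass = 113.34 × 1.25 = 141.675 g.
Cost = 141.675 g / 1000 × $68.5/kg = $9.70.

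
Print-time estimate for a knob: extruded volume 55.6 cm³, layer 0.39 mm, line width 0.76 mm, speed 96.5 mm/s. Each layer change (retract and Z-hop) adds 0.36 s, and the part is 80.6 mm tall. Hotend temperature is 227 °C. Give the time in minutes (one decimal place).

33.6 minutes

Extrusion cross-section = 0.39 × 0.76 = 0.2964 mm².
Total extruded path = 55600/0.2964 = 187584.3 mm.
Extrusion time = 187584.3 / 96.5, so 1943.9 s.
Layer count = ceil(80.6 / 0.39) = 207.
Non-print overhead = 207 × 0.36 = 74.52 s.
Altogether 1943.9 + 74.52 = 2018.42 s, i.e. 33.6 minutes.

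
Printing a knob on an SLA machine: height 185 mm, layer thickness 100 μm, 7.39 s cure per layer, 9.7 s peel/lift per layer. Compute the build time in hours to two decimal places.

Layers = ⌈185/0.1⌉ = 1850.
Cycle time = 7.39 + 9.7 = 17.09 s.
Total = 1850 × 17.09 = 31616.5 s = 8.78 hours.

8.78 hours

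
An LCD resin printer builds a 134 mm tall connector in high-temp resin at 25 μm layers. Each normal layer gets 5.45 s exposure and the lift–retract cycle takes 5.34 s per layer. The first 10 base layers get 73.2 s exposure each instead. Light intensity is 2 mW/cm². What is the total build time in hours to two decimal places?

Number of layers: 134 / 0.025 → 5360 (rounded up).
Bottom layers = 10 × (73.2 + 5.34) = 785.4 s.
Regular layers: 5350 × (5.45 + 5.34) → 57726.5 s.
Sum: 785.4 + 57726.5 = 58511.9 s → 16.25 hours.

16.25 hours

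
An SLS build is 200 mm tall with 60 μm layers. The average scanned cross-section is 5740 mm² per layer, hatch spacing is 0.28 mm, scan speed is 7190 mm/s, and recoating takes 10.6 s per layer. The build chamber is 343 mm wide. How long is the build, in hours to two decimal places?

12.46 hours

Number of layers: 200 / 0.06 → 3334 (rounded up).
Scan path per layer = 5740 / 0.28 = 20500 mm.
Per-layer scan time = 20500 / 7190, so 2.8512 s.
Time per layer: 2.8512 + 10.6 → 13.4512 s.
3334 layers × 13.4512 s/layer = 44846.3008 s, i.e. 12.46 hours.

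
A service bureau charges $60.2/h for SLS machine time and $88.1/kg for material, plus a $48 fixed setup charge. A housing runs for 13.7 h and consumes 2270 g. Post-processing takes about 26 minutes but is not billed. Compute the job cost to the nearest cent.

$1072.73

Machine cost: 60.2 × 13.7 → $824.74.
Material charge = 88.1 × 2270/1000, so $199.987.
Total = 824.74 + 199.987 + 48 = 1072.727 ≈ $1072.73.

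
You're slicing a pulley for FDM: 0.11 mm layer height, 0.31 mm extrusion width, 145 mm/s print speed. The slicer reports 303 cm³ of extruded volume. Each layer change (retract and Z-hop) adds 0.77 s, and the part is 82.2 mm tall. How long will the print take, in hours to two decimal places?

17.18 hours

Line area: 0.11 × 0.31 → 0.0341 mm².
Toolpath length = 303 cm³ / 0.0341 mm² = 303000 / 0.0341 = 8885630.5 mm.
Print-move time: 8885630.5 / 145 → 61280.2 s.
Layer count = ceil(82.2 / 0.11) = 748.
Layer-change overhead: 748 × 0.77 → 575.96 s.
Total = 61280.2 + 575.96 = 61856.16 s = 17.18 hours.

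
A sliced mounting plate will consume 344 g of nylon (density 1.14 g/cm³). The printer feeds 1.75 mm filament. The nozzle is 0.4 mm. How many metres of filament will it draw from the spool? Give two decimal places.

Extruded volume: 344/1.14 = 301.7544 cm³ (301754.4 mm³).
A = π r² = π × 0.875² = 2.4053 mm².
Length = 301754.4 / 2.4053 = 125453.96 mm = 125.45 m.

125.45 m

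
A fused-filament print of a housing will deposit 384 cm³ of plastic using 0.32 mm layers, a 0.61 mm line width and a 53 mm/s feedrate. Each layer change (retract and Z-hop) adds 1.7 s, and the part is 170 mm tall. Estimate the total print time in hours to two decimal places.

Bead cross-section = 0.32 × 0.61 = 0.1952 mm².
Total extruded path = 384000/0.1952 = 1967213.1 mm.
Print-move time = 1967213.1 / 53 = 37117.2 s.
Layers = ⌈170/0.32⌉ = 532.
Layer-change overhead: 532 × 1.7 → 904.4 s.
Altogether 37117.2 + 904.4 = 38021.6 s, i.e. 10.56 hours.

10.56 hours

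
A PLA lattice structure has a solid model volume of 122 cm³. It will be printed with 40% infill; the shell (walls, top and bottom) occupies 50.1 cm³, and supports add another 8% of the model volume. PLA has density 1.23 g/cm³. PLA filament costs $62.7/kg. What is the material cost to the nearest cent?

Interior volume = 122 − 50.1 = 71.9 cm³.
Infill deposited: 0.40 × 71.9 → 28.76 cm³.
Support: 0.08 × 122 → 9.76 cm³.
Total extruded: 50.1 + 28.76 + 9.76 → 88.62 cm³.
Mass = 88.62 × 1.23 = 109.0026 g.
Cost = 109.0026 g / 1000 × $62.7/kg = $6.83.

$6.83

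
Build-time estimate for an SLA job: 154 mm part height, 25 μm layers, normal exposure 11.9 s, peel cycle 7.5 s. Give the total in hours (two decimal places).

33.20 hours

Layer count = ceil(154 / 0.025) = 6160.
Cycle time = 11.9 + 7.5 = 19.4 s.
Build time: 6160 × 19.4 s = 119504 s, i.e. 33.20 hours.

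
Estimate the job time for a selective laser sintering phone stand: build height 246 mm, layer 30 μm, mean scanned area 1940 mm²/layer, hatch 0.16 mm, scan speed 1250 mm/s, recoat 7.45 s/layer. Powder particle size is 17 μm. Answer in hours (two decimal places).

39.06 hours

Layer count = ceil(246 / 0.03) = 8200.
Scan path per layer = 1940 / 0.16 = 12125 mm.
Laser time per layer: 12125 / 1250 → 9.7 s.
Per-layer time = 9.7 + 7.45 = 17.15 s.
Total: 8200 × 17.15 s = 140630 s → 39.06 hours.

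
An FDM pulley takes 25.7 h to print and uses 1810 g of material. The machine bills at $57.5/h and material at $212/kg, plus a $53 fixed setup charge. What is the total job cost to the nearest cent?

Time charge: 57.5 × 25.7 → $1477.75.
Material charge = 212 × 1810/1000, so $383.72.
Total = 1477.75 + 383.72 + 53 = $1914.47.

$1914.47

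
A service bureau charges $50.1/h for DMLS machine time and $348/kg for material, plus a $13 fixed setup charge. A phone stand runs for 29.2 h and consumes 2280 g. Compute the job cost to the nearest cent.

$2269.36

Time charge = 50.1 × 29.2, so $1462.92.
Feedstock cost = 348 × 2280/1000, so $793.44.
Adding setup: 1462.92 + 793.44 + 13 → $2269.36.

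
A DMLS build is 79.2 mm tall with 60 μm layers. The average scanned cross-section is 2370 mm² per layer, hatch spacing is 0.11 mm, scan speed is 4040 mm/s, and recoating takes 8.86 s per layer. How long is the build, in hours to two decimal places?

5.20 hours

Layer count = ceil(79.2 / 0.06) = 1320.
Scan path per layer = 2370 / 0.11 = 21545.5 mm.
Scan time per layer: 21545.5 / 4040 → 5.333 s.
Layer cycle = 5.333 + 8.86, so 14.193 s.
Build time = 1320 × 14.193 = 18734.76 s = 5.20 hours.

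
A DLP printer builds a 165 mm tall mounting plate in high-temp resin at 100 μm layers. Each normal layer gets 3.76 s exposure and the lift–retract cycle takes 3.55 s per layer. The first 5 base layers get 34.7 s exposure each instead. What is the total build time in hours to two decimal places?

Layers = ⌈165/0.1⌉ = 1650.
Burn-in layers = 5 × (34.7 + 3.55) = 191.25 s.
Remaining layers = 1645 × (3.76 + 3.55) = 12024.95 s.
Sum: 191.25 + 12024.95 = 12216.2 s → 3.39 hours.

3.39 hours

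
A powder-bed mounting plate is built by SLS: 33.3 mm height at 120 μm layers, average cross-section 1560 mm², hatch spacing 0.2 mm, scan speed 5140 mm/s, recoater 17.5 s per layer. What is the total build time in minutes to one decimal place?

Layers = ⌈33.3/0.12⌉ = 278.
Hatch length per layer = 1560 / 0.2 = 7800 mm.
Laser time per layer: 7800 / 5140 → 1.5175 s.
Layer cycle = 1.5175 + 17.5, so 19.0175 s.
278 layers × 19.0175 s/layer = 5286.865 s, i.e. 88.1 minutes.

88.1 minutes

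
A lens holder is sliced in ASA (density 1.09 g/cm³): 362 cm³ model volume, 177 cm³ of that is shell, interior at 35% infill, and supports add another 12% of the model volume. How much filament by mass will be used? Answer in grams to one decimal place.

310.9 g

Volume inside the shell = 362 − 177, so 185 cm³.
Deposited infill = 0.35 × 185, so 64.75 cm³.
Support = 0.12 × 362 = 43.44 cm³.
Total extruded: 177 + 64.75 + 43.44 → 285.19 cm³.
Mass = 285.19 × 1.09, so 310.8571 g.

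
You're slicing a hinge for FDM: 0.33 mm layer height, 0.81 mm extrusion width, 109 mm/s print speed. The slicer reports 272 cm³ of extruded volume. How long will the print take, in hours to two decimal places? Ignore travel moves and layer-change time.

2.59 hours

Bead cross-section = 0.33 × 0.81, so 0.2673 mm².
Total extruded path = 272000/0.2673 = 1017583.2 mm.
Time extruding: 1017583.2 / 109 → 9335.6 s.
In the requested units: 9335.6 s = 2.59 hours.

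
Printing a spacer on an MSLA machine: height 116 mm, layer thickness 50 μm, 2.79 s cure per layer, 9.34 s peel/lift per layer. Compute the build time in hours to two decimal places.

7.82 hours

Number of layers: 116 / 0.05 → 2320 (rounded up).
Cycle time: 2.79 + 9.34 → 12.13 s.
Build time: 2320 × 12.13 s = 28141.6 s, i.e. 7.82 hours.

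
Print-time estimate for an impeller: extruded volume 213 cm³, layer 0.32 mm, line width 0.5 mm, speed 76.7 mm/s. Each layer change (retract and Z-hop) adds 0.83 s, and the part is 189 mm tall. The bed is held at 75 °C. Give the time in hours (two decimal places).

4.96 hours

Bead cross-section = 0.32 × 0.5 = 0.16 mm².
Toolpath length = 213 cm³ / 0.16 mm² = 213000 / 0.16 = 1331250 mm.
Time extruding = 1331250 / 76.7 = 17356.6 s.
Number of layers: 189 / 0.32 → 591 (rounded up).
Non-print overhead: 591 × 0.83 → 490.53 s.
Altogether 17356.6 + 490.53 = 17847.13 s, i.e. 4.96 hours.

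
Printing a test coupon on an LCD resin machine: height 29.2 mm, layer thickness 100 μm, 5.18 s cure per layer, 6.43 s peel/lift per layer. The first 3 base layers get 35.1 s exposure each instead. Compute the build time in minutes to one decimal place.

58.0 minutes

Layer count = ceil(29.2 / 0.1) = 292.
Base layers = 3 × (35.1 + 6.43), so 124.59 s.
Regular layers: 289 × (5.18 + 6.43) → 3355.29 s.
Total = 124.59 + 3355.29 = 3479.88 s = 58.0 minutes.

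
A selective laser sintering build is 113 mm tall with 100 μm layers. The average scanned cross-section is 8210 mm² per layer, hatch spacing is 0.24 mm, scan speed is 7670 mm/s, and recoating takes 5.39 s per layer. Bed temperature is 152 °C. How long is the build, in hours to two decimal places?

Layers = ⌈113/0.1⌉ = 1130.
Per-layer scan distance = 8210 / 0.24 = 34208.3 mm.
Laser time per layer = 34208.3 / 7670, so 4.46 s.
Layer cycle: 4.46 + 5.39 → 9.85 s.
Total: 1130 × 9.85 s = 11130.5 s → 3.09 hours.

3.09 hours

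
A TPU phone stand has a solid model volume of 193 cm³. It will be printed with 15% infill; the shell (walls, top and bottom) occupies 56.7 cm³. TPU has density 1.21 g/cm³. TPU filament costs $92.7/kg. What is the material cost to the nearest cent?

$8.65

Interior volume = 193 − 56.7, so 136.3 cm³.
Infill volume = 0.15 × 136.3 = 20.445 cm³.
Deposited volume = 56.7 + 20.445, so 77.145 cm³.
Mass = 77.145 × 1.21, so 93.34545 g.
Cost = 93.34545 g / 1000 × $92.7/kg = $8.65.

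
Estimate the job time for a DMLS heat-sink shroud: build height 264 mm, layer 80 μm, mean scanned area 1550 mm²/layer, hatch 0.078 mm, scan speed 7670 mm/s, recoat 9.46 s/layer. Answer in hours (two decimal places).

Layer count = ceil(264 / 0.08) = 3300.
Scan path per layer: 1550 / 0.078 → 19871.8 mm.
Scan time per layer: 19871.8 / 7670 → 2.5908 s.
Layer cycle = 2.5908 + 9.46, so 12.0508 s.
Total: 3300 × 12.0508 s = 39767.64 s → 11.05 hours.

11.05 hours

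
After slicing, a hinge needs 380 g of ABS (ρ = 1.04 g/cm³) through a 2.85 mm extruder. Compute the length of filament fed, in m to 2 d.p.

Volume = 380 g / 1.04 g·cm⁻³ = 365.3846 cm³ = 365384.6 mm³.
A = π r² = π × 1.425² = 6.3794 mm².
Length = 365384.6 / 6.3794 = 57275.7 mm = 57.28 m.

57.28 m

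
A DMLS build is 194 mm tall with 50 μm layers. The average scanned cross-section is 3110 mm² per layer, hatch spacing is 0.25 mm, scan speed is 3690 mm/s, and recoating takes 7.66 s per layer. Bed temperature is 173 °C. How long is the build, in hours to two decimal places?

11.89 hours

Layers = ⌈194/0.05⌉ = 3880.
Scan path per layer: 3110 / 0.25 → 12440 mm.
Per-layer scan time = 12440 / 3690 = 3.3713 s.
Layer cycle = 3.3713 + 7.66 = 11.0313 s.
Build time = 3880 × 11.0313 = 42801.444 s = 11.89 hours.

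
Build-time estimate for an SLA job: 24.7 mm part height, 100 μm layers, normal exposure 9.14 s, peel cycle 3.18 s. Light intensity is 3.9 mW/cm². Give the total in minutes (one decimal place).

Layer count = ceil(24.7 / 0.1) = 247.
Per-layer time = 9.14 + 3.18 = 12.32 s.
Total = 247 × 12.32 = 3043.04 s = 50.7 minutes.

50.7 minutes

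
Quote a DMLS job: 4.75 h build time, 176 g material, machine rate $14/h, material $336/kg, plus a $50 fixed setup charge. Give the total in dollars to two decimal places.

Machine-time cost = 14 × 4.75, so $66.50.
Material charge: 336 × 176/1000 → $59.136.
Total = 66.50 + 59.136 + 50 = 175.636 ≈ $175.64.

$175.64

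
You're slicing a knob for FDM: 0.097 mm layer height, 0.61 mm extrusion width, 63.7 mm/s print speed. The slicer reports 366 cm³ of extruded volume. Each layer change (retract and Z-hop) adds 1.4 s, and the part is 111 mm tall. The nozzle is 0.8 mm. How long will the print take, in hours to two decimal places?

27.42 hours

Extrusion cross-section = 0.097 × 0.61 = 0.05917 mm².
Path length: 366000 mm³ / 0.05917 mm² → 6185567 mm.
Extrusion time = 6185567 / 63.7, so 97104.7 s.
Layers = ⌈111/0.097⌉ = 1145.
Z-hop total = 1145 × 1.4, so 1603 s.
Total = 97104.7 + 1603 = 98707.7 s = 27.42 hours.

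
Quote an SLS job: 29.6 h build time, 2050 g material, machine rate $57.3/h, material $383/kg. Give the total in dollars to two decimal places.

$2481.23

Machine cost = 57.3 × 29.6 = $1696.08.
Material charge = 383 × 2050/1000 = $785.15.
Job cost: 1696.08 + 785.15 = $2481.23.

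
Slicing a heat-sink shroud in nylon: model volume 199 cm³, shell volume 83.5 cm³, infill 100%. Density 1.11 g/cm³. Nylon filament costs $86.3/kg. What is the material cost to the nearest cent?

Interior volume: 199 − 83.5 → 115.5 cm³.
Infill deposited: 1.00 × 115.5 → 115.5 cm³.
Deposited volume = 83.5 + 115.5 = 199 cm³.
Mass = 199 × 1.11 = 220.89 g.
Cost = 220.89 g / 1000 × $86.3/kg = $19.06.

$19.06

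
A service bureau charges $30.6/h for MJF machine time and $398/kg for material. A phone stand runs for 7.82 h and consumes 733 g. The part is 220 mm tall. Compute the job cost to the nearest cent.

$531.03

Time charge: 30.6 × 7.82 → $239.292.
Material charge = 398 × 733/1000 = $291.734.
Job cost: 239.292 + 291.734 = 531.026 ≈ $531.03.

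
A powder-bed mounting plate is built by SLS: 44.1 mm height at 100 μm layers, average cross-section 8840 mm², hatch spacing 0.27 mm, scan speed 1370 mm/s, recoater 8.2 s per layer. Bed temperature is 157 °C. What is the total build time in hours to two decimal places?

3.93 hours

Layer count = ceil(44.1 / 0.1) = 441.
Per-layer scan distance = 8840 / 0.27 = 32740.7 mm.
Laser time per layer = 32740.7 / 1370, so 23.8983 s.
Layer cycle = 23.8983 + 8.2 = 32.0983 s.
Build time = 441 × 32.0983 = 14155.3503 s = 3.93 hours.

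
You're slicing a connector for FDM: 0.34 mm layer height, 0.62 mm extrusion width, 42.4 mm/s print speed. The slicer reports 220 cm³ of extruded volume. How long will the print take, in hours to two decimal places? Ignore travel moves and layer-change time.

6.84 hours

Line area = 0.34 × 0.62, so 0.2108 mm².
Toolpath length = 220 cm³ / 0.2108 mm² = 220000 / 0.2108 = 1043643.3 mm.
Time extruding = 1043643.3 / 42.4 = 24614.2 s.
In the requested units: 24614.2 s = 6.84 hours.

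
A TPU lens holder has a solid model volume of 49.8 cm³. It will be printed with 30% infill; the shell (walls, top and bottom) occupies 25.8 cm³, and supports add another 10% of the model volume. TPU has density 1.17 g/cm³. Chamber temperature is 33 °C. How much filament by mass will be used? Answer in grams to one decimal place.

44.4 g

Infill region: 49.8 − 25.8 → 24 cm³.
Infill deposited = 0.30 × 24, so 7.2 cm³.
Support = 0.10 × 49.8 = 4.98 cm³.
Deposited volume: 25.8 + 7.2 + 4.98 → 37.98 cm³.
Mass = 37.98 × 1.17 = 44.4366 g.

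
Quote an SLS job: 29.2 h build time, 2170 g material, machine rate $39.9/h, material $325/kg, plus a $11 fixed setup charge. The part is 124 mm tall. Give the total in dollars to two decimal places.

Machine cost = 39.9 × 29.2 = $1165.08.
Feedstock cost = 325 × 2170/1000 = $705.25.
Total = 1165.08 + 705.25 + 11 = $1881.33.

$1881.33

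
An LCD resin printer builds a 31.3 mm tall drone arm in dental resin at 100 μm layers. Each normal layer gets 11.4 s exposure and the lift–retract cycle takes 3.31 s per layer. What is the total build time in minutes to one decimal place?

Number of layers: 31.3 / 0.1 → 313 (rounded up).
Each layer takes = 11.4 + 3.31 = 14.71 s.
Total = 313 × 14.71 = 4604.23 s = 76.7 minutes.

76.7 minutes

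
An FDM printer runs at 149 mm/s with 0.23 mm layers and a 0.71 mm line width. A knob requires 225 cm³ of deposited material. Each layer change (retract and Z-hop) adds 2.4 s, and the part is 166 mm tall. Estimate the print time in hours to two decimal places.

Bead cross-section = 0.23 × 0.71, so 0.1633 mm².
Path length: 225000 mm³ / 0.1633 mm² → 1377832.2 mm.
Time extruding = 1377832.2 / 149, so 9247.2 s.
Layer count = ceil(166 / 0.23) = 722.
Layer-change overhead = 722 × 2.4 = 1732.8 s.
Altogether 9247.2 + 1732.8 = 10980 s, i.e. 3.05 hours.

3.05 hours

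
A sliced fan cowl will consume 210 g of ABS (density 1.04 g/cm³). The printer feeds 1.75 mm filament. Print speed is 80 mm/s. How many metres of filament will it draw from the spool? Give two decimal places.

83.95 m

Extruded volume: 210/1.04 = 201.9231 cm³ (201923.1 mm³).
A = π r² = π × 0.875² = 2.4053 mm².
Length = 201923.1 / 2.4053 = 83949.24 mm = 83.95 m.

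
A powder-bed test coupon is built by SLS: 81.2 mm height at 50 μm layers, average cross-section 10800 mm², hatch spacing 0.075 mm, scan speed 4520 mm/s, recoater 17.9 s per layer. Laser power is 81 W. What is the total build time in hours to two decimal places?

22.45 hours

Number of layers: 81.2 / 0.05 → 1624 (rounded up).
Per-layer scan distance = 10800 / 0.075 = 144000 mm.
Per-layer scan time: 144000 / 4520 → 31.8584 s.
Time per layer = 31.8584 + 17.9 = 49.7584 s.
Total: 1624 × 49.7584 s = 80807.6416 s → 22.45 hours.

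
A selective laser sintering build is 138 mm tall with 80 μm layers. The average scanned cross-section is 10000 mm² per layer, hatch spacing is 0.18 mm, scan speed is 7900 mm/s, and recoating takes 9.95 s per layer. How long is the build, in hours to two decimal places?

Layer count = ceil(138 / 0.08) = 1725.
Per-layer scan distance = 10000 / 0.18, so 55555.6 mm.
Per-layer scan time = 55555.6 / 7900 = 7.0324 s.
Time per layer = 7.0324 + 9.95 = 16.9824 s.
Total: 1725 × 16.9824 s = 29294.64 s → 8.14 hours.

8.14 hours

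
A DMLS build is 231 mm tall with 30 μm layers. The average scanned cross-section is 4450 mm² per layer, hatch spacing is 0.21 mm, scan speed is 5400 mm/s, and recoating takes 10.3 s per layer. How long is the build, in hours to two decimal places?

Number of layers: 231 / 0.03 → 7700 (rounded up).
Per-layer scan distance: 4450 / 0.21 → 21190.5 mm.
Laser time per layer: 21190.5 / 5400 → 3.9242 s.
Time per layer = 3.9242 + 10.3, so 14.2242 s.
Build time = 7700 × 14.2242 = 109526.34 s = 30.42 hours.

30.42 hours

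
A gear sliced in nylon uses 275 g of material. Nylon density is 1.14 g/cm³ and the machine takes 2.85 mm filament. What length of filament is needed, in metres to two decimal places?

Extruded volume: 275/1.14 = 241.2281 cm³ (241228.1 mm³).
Filament cross-section = π × (2.85/2)² = 6.3794 mm².
L = V/A = 241228.1/6.3794 = 37813.6 mm → 37.81 m.

37.81 m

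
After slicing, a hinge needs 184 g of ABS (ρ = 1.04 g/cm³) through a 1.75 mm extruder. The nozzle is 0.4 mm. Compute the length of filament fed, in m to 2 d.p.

Volume = 184 g / 1.04 g·cm⁻³ = 176.9231 cm³ = 176923.1 mm³.
Cross-section of 1.75 mm filament: π·(1.75/2)² = 2.4053 mm².
L = V/A = 176923.1/2.4053 = 73555.52 mm → 73.56 m.

73.56 m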